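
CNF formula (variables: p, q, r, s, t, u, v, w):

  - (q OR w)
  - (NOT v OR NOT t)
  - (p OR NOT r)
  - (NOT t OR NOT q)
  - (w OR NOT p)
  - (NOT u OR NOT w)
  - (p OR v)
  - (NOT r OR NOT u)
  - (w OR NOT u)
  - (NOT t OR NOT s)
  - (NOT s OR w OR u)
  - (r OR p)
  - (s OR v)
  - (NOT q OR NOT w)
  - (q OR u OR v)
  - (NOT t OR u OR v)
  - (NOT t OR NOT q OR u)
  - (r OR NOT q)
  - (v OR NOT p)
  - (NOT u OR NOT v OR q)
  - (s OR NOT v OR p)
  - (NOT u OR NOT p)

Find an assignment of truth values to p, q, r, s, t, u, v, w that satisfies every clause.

p = T, q = F, r = T, s = F, t = F, u = F, v = T, w = T

Check each clause:
  1. (q OR w) — w is true.
  2. (NOT v OR NOT t) — NOT t is true.
  3. (p OR NOT r) — p is true.
  4. (NOT t OR NOT q) — NOT t is true.
  5. (w OR NOT p) — w is true.
  6. (NOT u OR NOT w) — NOT u is true.
  7. (p OR v) — p is true.
  8. (NOT u OR NOT r) — NOT u is true.
  9. (w OR NOT u) — w is true.
  10. (NOT s OR NOT t) — NOT t is true.
  11. (u OR w OR NOT s) — w is true.
  12. (r OR p) — p is true.
  13. (v OR s) — v is true.
  14. (NOT w OR NOT q) — NOT q is true.
  15. (v OR q OR u) — v is true.
  16. (v OR u OR NOT t) — NOT t is true.
  17. (u OR NOT q OR NOT t) — NOT t is true.
  18. (NOT q OR r) — r is true.
  19. (v OR NOT p) — v is true.
  20. (NOT u OR q OR NOT v) — NOT u is true.
  21. (NOT v OR p OR s) — p is true.
  22. (NOT u OR NOT p) — NOT u is true.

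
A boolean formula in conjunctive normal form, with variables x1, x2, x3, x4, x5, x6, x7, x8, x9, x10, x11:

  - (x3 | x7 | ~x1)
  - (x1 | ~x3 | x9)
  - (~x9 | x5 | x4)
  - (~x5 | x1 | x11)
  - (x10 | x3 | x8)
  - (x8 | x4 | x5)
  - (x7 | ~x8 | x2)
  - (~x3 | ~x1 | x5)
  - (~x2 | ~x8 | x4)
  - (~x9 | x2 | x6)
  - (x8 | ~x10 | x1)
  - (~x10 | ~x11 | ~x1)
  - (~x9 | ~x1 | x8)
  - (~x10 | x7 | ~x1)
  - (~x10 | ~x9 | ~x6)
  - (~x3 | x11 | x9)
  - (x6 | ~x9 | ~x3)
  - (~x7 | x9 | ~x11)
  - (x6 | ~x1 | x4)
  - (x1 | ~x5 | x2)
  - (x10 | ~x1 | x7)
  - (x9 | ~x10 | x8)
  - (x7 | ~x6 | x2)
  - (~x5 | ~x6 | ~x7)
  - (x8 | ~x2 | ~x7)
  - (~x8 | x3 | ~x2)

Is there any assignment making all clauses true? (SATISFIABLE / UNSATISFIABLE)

x4 occurs only positively in the remaining clauses — set x4 = True.
Try x1 = False.
The remaining clauses are satisfied by x2 = False, x3 = True, x5 = False, x6 = True, x7 = True, x8 = False, x9 = True, x10 = False, x11 = True.
Every clause has at least one true literal under this assignment.
So x1=False, x2=False, x3=True, x4=True, x5=False, x6=True, x7=True, x8=False, x9=True, x10=False, x11=True is a satisfying assignment.

SATISFIABLE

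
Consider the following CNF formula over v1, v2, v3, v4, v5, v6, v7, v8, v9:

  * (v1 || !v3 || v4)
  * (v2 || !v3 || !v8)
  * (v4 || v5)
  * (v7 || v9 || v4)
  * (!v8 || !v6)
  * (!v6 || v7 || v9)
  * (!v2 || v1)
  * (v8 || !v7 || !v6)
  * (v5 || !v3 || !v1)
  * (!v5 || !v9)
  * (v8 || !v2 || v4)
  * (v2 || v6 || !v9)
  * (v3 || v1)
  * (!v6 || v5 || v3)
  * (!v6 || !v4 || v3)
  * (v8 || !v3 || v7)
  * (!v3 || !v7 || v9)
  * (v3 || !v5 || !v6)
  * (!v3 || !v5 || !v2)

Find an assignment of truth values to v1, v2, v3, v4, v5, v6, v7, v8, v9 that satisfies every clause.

v1=T, v2=T, v3=F, v4=T, v5=T, v6=F, v7=F, v8=T, v9=F

Try v1 = True.
For the remaining variables, v2 = True, v3 = False, v4 = True, v5 = True, v6 = False, v7 = False, v8 = True, v9 = False works.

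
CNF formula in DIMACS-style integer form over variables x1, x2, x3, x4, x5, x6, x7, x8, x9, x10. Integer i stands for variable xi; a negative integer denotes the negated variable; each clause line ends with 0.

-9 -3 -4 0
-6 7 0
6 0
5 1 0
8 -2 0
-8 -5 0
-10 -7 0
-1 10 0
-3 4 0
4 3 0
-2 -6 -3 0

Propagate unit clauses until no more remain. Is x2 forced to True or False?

(x6) stands alone — x6 = True.
(NOT x6 OR x7) with x6 = True leaves only x7, so x7 = True.
In (NOT x7 OR NOT x10), NOT x7 is now false; NOT x10 must hold, so x10 = False.
In (x10 OR NOT x1), x10 is now false; NOT x1 must hold, so x1 = False.
From (x5 OR x1) and x1 = False: x5 = True.
(NOT x8 OR NOT x5) with x5 = True leaves only NOT x8, so x8 = False.
(NOT x2 OR x8): since x8 = False, the clause reduces to (NOT x2). x2 = False.

False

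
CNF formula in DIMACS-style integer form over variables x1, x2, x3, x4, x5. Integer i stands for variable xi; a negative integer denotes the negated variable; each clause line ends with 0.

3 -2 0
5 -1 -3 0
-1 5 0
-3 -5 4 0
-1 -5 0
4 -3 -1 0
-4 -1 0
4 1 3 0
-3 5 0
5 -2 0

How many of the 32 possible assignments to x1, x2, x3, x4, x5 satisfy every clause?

The models are:
  x1=F x2=F x3=F x4=T x5=F
  x1=F x2=F x3=F x4=T x5=T
  x1=F x2=F x3=T x4=T x5=T
  x1=F x2=T x3=T x4=T x5=T
That's 4 in total.

4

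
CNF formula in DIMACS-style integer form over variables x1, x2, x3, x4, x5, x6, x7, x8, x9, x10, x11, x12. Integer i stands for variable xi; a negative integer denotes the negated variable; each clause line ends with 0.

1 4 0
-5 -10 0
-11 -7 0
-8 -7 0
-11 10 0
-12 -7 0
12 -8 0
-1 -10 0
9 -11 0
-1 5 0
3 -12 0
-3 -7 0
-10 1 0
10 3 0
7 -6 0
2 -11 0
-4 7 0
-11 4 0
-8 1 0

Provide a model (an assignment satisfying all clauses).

x1 = True, x2 = False, x3 = True, x4 = False, x5 = True, x6 = False, x7 = False, x8 = False, x9 = False, x10 = False, x11 = False, x12 = False

Check each clause:
  1. (x4 OR x1) — x1 is true.
  2. (NOT x5 OR NOT x10) — NOT x10 is true.
  3. (NOT x7 OR NOT x11) — NOT x7 is true.
  4. (NOT x7 OR NOT x8) — NOT x8 is true.
  5. (x10 OR NOT x11) — NOT x11 is true.
  6. (NOT x7 OR NOT x12) — NOT x7 is true.
  7. (NOT x8 OR x12) — NOT x8 is true.
  8. (NOT x10 OR NOT x1) — NOT x10 is true.
  9. (x9 OR NOT x11) — NOT x11 is true.
  10. (x5 OR NOT x1) — x5 is true.
  11. (NOT x12 OR x3) — x3 is true.
  12. (NOT x3 OR NOT x7) — NOT x7 is true.
  13. (x1 OR NOT x10) — x1 is true.
  14. (x10 OR x3) — x3 is true.
  15. (NOT x6 OR x7) — NOT x6 is true.
  16. (x2 OR NOT x11) — NOT x11 is true.
  17. (x7 OR NOT x4) — NOT x4 is true.
  18. (NOT x11 OR x4) — NOT x11 is true.
  19. (NOT x8 OR x1) — NOT x8 is true.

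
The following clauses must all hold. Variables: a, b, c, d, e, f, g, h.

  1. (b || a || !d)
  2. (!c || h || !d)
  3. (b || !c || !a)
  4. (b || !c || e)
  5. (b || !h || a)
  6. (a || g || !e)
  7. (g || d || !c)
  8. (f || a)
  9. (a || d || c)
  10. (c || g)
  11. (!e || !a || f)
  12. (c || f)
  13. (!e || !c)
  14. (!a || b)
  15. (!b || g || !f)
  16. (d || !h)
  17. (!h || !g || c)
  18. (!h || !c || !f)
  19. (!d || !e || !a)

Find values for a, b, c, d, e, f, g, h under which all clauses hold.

a=T, b=T, c=T, d=F, e=F, f=T, g=T, h=F

Branch on a: take a = True.
  then b is forced to True.
Branch on c: take c = True.
  then e is forced to False.
Branch on d: take d = False.
  then g is forced to True.
  then h is forced to False.
f is now unconstrained; take f = True.
Every clause has at least one true literal under this assignment.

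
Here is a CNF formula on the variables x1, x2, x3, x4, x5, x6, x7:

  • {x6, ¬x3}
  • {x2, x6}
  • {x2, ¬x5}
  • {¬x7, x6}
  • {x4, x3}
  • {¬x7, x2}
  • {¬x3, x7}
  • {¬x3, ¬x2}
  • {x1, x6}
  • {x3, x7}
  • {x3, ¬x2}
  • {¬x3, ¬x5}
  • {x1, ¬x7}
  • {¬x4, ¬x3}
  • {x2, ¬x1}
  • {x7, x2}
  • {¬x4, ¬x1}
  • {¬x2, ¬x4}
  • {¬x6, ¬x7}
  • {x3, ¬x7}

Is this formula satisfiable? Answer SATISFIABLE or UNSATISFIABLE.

x3 = True:
  propagation gives x6=True, x7=True; an empty clause results — contradiction.
x3 = False:
  propagation gives x4=True, x7=True; an empty clause results — contradiction.
Every branch closes, so no satisfying assignment exists.

UNSATISFIABLE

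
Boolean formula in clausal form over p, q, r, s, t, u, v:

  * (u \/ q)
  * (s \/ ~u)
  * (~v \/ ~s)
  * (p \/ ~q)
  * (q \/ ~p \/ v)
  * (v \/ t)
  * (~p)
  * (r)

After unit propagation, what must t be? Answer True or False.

True

(~p) is a unit clause: p = False.
In (~q \/ p), p is now false; ~q must hold, so q = False.
In (u \/ q), q is now false; u must hold, so u = True.
From (s \/ ~u) and u = True: s = True.
(~s \/ ~v) with s = True leaves only ~v, so v = False.
(t \/ v): since v = False, the clause reduces to (t). t = True.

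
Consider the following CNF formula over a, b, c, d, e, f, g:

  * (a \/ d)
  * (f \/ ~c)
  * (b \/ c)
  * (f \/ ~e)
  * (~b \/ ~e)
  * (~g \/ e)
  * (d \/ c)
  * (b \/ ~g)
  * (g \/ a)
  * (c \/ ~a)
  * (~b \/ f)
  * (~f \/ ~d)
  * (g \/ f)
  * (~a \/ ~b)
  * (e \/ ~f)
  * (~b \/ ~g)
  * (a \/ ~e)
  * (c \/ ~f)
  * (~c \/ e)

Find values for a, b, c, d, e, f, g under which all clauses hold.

a=T, b=F, c=T, d=F, e=T, f=T, g=F

Check each clause:
  1. (a \/ d) — a is true.
  2. (f \/ ~c) — f is true.
  3. (c \/ b) — c is true.
  4. (~e \/ f) — f is true.
  5. (~e \/ ~b) — ~b is true.
  6. (~g \/ e) — ~g is true.
  7. (d \/ c) — c is true.
  8. (b \/ ~g) — ~g is true.
  9. (a \/ g) — a is true.
  10. (c \/ ~a) — c is true.
  11. (~b \/ f) — f is true.
  12. (~f \/ ~d) — ~d is true.
  13. (f \/ g) — f is true.
  14. (~a \/ ~b) — ~b is true.
  15. (~f \/ e) — e is true.
  16. (~b \/ ~g) — ~g is true.
  17. (~e \/ a) — a is true.
  18. (~f \/ c) — c is true.
  19. (~c \/ e) — e is true.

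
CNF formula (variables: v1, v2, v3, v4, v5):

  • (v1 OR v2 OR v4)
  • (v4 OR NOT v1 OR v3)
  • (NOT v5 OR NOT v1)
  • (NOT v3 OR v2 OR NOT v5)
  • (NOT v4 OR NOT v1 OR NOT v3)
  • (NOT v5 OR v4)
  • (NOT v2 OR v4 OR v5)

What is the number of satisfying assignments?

10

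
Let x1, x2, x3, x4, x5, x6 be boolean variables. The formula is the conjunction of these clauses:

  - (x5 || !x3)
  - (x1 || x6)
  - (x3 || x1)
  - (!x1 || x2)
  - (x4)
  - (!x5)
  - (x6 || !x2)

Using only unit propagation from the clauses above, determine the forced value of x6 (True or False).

True

(x4) stands alone — x4 = True.
(!x5) stands alone — x5 = False.
(x5 || !x3) with x5 = False leaves only !x3, so x3 = False.
From (x1 || x3) and x3 = False: x1 = True.
(x2 || !x1): since x1 = True, the clause reduces to (x2). x2 = True.
From (!x2 || x6) and x2 = True: x6 = True.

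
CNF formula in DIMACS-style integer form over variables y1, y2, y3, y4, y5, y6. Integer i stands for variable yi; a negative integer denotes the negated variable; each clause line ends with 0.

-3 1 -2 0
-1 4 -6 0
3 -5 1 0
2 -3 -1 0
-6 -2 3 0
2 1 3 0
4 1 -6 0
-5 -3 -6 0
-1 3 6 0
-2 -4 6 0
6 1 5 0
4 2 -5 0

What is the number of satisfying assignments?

7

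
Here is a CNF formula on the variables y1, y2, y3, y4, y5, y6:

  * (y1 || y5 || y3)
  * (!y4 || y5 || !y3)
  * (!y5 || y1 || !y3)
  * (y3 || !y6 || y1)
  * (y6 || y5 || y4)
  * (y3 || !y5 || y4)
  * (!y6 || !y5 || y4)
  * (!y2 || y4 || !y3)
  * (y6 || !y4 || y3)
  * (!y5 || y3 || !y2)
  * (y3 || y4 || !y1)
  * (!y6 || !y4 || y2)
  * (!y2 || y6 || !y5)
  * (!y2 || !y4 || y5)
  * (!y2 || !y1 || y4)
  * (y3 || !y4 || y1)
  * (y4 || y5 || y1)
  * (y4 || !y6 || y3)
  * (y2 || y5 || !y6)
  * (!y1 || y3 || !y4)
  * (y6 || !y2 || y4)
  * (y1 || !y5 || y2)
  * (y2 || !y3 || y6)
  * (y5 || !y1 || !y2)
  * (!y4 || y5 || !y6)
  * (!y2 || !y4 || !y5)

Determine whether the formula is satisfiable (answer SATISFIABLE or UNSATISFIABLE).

y4 = True:
  y5 = True:
    propagation gives y2=False, y6=False, y3=True; an empty clause results — contradiction.
  y5 = False:
    propagation gives y3=False, y1=True; an empty clause results — contradiction.
y4 = False:
  y5 = True:
    propagation gives y3=True, y1=True, y6=False, y2=False; an empty clause results — contradiction.
  y5 = False:
    propagation gives y6=True, y1=True, y3=True, y2=False; an empty clause results — contradiction.
Every branch closes, so no satisfying assignment exists.

UNSATISFIABLE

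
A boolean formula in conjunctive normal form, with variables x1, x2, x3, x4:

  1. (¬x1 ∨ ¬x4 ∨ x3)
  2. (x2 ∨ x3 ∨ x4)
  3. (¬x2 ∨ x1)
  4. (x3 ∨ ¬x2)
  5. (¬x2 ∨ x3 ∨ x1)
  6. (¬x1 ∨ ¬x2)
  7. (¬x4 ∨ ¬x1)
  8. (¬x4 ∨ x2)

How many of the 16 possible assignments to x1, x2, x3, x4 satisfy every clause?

2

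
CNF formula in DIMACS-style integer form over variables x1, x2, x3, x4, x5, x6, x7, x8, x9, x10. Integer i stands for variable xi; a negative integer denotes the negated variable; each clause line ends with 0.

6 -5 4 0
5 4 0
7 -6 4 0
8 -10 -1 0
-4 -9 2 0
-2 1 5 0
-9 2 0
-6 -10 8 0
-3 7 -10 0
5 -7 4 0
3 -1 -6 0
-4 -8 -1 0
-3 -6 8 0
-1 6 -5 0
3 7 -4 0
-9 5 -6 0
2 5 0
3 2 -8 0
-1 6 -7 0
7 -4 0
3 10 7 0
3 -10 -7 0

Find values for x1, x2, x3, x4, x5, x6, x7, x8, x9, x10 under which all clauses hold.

Branch on x1: take x1 = False.
Try x2 = True.
  then x5 is forced to True.
The remaining clauses are satisfied by x3 = False, x4 = False, x6 = True, x7 = True, x8 = False, x9 = True, x10 = False.
Every clause has at least one true literal under this assignment.
Check each clause:
  1. {¬x5, x4, x6} — x6 is true.
  2. {x4, x5} — x5 is true.
  3. {¬x6, x7, x4} — x7 is true.
  4. {¬x1, ¬x10, x8} — ¬x10 is true.
  5. {x2, ¬x4, ¬x9} — x2 is true.
  6. {x5, ¬x2, x1} — x5 is true.
  7. {¬x9, x2} — x2 is true.
  8. {¬x6, x8, ¬x10} — ¬x10 is true.
  9. {x7, ¬x3, ¬x10} — ¬x3 is true.
  10. {x5, x4, ¬x7} — x5 is true.
  11. {¬x6, ¬x1, x3} — ¬x1 is true.
  12. {¬x1, ¬x4, ¬x8} — ¬x8 is true.
  13. {x8, ¬x3, ¬x6} — ¬x3 is true.
  14. {x6, ¬x1, ¬x5} — x6 is true.
  15. {x3, x7, ¬x4} — ¬x4 is true.
  16. {x5, ¬x9, ¬x6} — x5 is true.
  17. {x5, x2} — x2 is true.
  18. {x3, x2, ¬x8} — ¬x8 is true.
  19. {x6, ¬x1, ¬x7} — ¬x1 is true.
  20. {x7, ¬x4} — ¬x4 is true.
  21. {x7, x3, x10} — x7 is true.
  22. {x3, ¬x7, ¬x10} — ¬x10 is true.

x1=F, x2=T, x3=F, x4=F, x5=T, x6=T, x7=T, x8=F, x9=T, x10=F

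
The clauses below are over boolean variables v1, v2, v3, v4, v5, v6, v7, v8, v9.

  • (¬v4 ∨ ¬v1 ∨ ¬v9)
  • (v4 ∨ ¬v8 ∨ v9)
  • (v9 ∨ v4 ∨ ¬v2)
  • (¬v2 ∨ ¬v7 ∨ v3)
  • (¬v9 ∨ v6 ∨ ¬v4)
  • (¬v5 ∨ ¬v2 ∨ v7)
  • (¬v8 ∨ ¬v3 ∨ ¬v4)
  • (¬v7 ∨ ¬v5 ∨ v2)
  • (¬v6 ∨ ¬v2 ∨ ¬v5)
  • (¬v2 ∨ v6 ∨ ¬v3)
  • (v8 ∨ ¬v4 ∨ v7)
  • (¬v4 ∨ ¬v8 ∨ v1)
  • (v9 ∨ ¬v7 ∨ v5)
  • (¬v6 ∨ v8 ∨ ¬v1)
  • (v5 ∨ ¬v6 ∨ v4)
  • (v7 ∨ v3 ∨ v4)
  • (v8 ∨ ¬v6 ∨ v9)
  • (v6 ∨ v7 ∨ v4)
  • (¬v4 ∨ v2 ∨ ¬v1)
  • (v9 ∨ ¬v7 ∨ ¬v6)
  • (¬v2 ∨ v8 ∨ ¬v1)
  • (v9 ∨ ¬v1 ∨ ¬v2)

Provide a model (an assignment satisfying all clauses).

v1=True, v2=False, v3=True, v4=False, v5=False, v6=False, v7=True, v8=False, v9=True

Set v1 = True and propagate.
For the remaining variables, v2 = False, v3 = True, v4 = False, v5 = False, v6 = False, v7 = True, v8 = False, v9 = True works.
Every clause has at least one true literal under this assignment.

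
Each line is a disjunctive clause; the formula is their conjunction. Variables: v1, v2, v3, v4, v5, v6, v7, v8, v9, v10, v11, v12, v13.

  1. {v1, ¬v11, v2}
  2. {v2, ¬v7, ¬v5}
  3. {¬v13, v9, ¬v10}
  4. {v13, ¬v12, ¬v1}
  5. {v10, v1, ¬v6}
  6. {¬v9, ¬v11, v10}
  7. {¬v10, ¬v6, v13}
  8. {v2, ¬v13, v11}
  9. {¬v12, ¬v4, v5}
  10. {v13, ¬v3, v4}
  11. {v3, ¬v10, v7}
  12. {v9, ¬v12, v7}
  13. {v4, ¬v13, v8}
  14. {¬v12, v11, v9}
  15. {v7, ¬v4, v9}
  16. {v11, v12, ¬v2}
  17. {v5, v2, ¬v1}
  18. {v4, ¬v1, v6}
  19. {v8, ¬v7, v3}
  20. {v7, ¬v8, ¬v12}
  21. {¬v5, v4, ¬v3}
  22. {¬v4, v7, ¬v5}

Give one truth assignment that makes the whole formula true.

v1=False  v2=True  v3=True  v4=True  v5=False  v6=False  v7=True  v8=False  v9=True  v10=True  v11=True  v12=False  v13=True

Check each clause:
  1. {v1, ¬v11, v2} — v2 is true.
  2. {¬v7, ¬v5, v2} — v2 is true.
  3. {¬v13, ¬v10, v9} — v9 is true.
  4. {¬v1, v13, ¬v12} — ¬v12 is true.
  5. {¬v6, v10, v1} — ¬v6 is true.
  6. {¬v11, ¬v9, v10} — v10 is true.
  7. {¬v6, ¬v10, v13} — ¬v6 is true.
  8. {¬v13, v2, v11} — v2 is true.
  9. {¬v4, v5, ¬v12} — ¬v12 is true.
  10. {v13, ¬v3, v4} — v13 is true.
  11. {v3, ¬v10, v7} — v3 is true.
  12. {v9, ¬v12, v7} — v9 is true.
  13. {v8, ¬v13, v4} — v4 is true.
  14. {v11, ¬v12, v9} — v9 is true.
  15. {¬v4, v9, v7} — v9 is true.
  16. {v11, v12, ¬v2} — v11 is true.
  17. {¬v1, v5, v2} — v2 is true.
  18. {¬v1, v6, v4} — v4 is true.
  19. {v3, v8, ¬v7} — v3 is true.
  20. {¬v8, ¬v12, v7} — ¬v8 is true.
  21. {v4, ¬v3, ¬v5} — ¬v5 is true.
  22. {¬v5, v7, ¬v4} — ¬v5 is true.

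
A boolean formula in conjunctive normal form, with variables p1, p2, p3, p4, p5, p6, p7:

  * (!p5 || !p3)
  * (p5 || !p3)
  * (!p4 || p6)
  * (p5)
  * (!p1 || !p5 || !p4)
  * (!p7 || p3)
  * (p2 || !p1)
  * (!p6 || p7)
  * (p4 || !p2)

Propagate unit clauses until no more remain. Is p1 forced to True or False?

False

Unit clause (p5) sets p5 = True.
From (!p3 || !p5) and p5 = True: p3 = False.
(!p7 || p3) with p3 = False leaves only !p7, so p7 = False.
In (!p6 || p7), p7 is now false; !p6 must hold, so p6 = False.
(!p4 || p6) with p6 = False leaves only !p4, so p4 = False.
(p4 || !p2): since p4 = False, the clause reduces to (!p2). p2 = False.
From (!p1 || p2) and p2 = False: p1 = False.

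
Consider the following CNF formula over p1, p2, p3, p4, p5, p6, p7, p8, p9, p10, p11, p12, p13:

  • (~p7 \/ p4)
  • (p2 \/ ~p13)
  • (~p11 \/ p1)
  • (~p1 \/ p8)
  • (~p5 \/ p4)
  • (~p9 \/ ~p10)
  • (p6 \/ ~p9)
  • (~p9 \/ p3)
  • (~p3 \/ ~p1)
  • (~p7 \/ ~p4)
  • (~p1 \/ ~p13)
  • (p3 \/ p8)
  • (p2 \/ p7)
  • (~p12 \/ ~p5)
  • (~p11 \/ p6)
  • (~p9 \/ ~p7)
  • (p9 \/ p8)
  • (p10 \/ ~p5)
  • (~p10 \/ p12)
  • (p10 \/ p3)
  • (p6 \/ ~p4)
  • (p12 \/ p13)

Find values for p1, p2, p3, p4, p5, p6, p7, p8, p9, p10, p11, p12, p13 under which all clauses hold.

p1=0, p2=1, p3=0, p4=0, p5=0, p6=1, p7=0, p8=1, p9=0, p10=1, p11=0, p12=1, p13=0

Pure literal: p2 appears only positively; assign p2 = True.
Pure literal: p5 appears only negated; assign p5 = False.
Set p1 = False and propagate.
  then p11 is forced to False.
Try p3 = False.
  then p9 is forced to False.
  then p8 is forced to True.
  then p10 is forced to True.
  then p12 is forced to True.
For the remaining variables, p4 = False, p6 = True, p7 = False, p13 = False works.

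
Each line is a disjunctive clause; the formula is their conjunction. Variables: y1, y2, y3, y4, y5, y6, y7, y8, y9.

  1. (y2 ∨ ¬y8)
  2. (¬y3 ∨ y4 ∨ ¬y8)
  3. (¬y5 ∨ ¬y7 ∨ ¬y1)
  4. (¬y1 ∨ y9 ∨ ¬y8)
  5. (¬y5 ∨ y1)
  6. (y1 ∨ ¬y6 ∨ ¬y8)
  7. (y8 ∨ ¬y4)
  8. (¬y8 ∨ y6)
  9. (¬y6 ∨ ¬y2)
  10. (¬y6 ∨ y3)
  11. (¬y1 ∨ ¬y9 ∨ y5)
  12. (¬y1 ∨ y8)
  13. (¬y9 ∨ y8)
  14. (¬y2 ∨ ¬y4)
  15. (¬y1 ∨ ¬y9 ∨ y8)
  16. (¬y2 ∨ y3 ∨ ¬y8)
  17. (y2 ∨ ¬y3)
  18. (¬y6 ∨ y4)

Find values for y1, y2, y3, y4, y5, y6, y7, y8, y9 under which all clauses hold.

y1 = False, y2 = False, y3 = False, y4 = False, y5 = False, y6 = False, y7 = True, y8 = False, y9 = False

Set y1 = False and propagate.
  then y5 is forced to False.
For the remaining variables, y2 = False, y3 = False, y4 = False, y6 = False, y7 = True, y8 = False, y9 = False works.
Every clause has at least one true literal under this assignment.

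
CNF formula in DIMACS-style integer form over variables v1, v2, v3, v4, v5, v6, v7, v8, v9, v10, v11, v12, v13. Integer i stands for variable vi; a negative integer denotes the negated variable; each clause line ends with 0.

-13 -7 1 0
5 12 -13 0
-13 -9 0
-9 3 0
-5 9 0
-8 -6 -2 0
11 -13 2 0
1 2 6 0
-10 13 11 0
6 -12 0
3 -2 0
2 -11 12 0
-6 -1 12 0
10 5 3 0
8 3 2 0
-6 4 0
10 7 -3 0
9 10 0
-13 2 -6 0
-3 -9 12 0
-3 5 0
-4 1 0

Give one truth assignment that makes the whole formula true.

Branch on v1: take v1 = True.
Try v2 = False.
Set v3 = True and propagate.
  then v5 is forced to True.
  then v9 is forced to True.
  then v13 is forced to False.
  then v12 is forced to True.
  then v6 is forced to True.
  then v4 is forced to True.
The remaining clauses are satisfied by v7 = False, v8 = True, v10 = True, v11 = True.

v1 = 1, v2 = 0, v3 = 1, v4 = 1, v5 = 1, v6 = 1, v7 = 0, v8 = 1, v9 = 1, v10 = 1, v11 = 1, v12 = 1, v13 = 0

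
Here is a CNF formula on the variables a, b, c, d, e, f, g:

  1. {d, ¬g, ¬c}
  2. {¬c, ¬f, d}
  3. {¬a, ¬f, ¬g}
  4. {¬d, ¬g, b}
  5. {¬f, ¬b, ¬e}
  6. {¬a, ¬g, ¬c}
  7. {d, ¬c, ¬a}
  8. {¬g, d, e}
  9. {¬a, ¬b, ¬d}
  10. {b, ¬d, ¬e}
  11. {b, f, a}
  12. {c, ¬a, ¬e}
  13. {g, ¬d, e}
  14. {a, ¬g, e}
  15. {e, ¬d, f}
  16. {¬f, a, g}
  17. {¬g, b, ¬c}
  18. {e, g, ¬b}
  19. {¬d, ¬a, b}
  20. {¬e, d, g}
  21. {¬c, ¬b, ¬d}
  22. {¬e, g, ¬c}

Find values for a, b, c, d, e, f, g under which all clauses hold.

a=True, b=False, c=False, d=False, e=False, f=True, g=False

Check each clause:
  1. {d, ¬g, ¬c} — ¬g is true.
  2. {d, ¬c, ¬f} — ¬c is true.
  3. {¬f, ¬g, ¬a} — ¬g is true.
  4. {b, ¬d, ¬g} — ¬g is true.
  5. {¬e, ¬f, ¬b} — ¬e is true.
  6. {¬c, ¬g, ¬a} — ¬g is true.
  7. {d, ¬a, ¬c} — ¬c is true.
  8. {¬g, d, e} — ¬g is true.
  9. {¬d, ¬b, ¬a} — ¬d is true.
  10. {¬e, b, ¬d} — ¬e is true.
  11. {a, f, b} — a is true.
  12. {c, ¬a, ¬e} — ¬e is true.
  13. {g, e, ¬d} — ¬d is true.
  14. {e, ¬g, a} — a is true.
  15. {e, ¬d, f} — ¬d is true.
  16. {¬f, a, g} — a is true.
  17. {b, ¬c, ¬g} — ¬g is true.
  18. {g, e, ¬b} — ¬b is true.
  19. {¬d, ¬a, b} — ¬d is true.
  20. {g, ¬e, d} — ¬e is true.
  21. {¬b, ¬d, ¬c} — ¬d is true.
  22. {¬e, ¬c, g} — ¬e is true.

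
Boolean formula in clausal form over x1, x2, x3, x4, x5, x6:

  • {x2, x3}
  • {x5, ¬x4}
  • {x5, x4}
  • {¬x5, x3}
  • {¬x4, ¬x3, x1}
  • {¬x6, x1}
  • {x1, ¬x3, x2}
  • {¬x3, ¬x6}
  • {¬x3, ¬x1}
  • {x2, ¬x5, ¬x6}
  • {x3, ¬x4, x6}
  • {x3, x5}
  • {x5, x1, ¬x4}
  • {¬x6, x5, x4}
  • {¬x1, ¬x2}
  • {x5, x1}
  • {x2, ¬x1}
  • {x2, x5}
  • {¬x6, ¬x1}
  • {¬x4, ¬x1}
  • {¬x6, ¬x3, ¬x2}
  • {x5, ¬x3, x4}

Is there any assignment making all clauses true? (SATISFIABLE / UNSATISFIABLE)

Try x1 = False.
  then x6 is forced to False.
  then x5 is forced to True.
  then x3 is forced to True.
  then x4 is forced to False.
  then x2 is forced to True.
Every clause has at least one true literal under this assignment.
So x1=False, x2=True, x3=True, x4=False, x5=True, x6=False is a satisfying assignment.

SATISFIABLE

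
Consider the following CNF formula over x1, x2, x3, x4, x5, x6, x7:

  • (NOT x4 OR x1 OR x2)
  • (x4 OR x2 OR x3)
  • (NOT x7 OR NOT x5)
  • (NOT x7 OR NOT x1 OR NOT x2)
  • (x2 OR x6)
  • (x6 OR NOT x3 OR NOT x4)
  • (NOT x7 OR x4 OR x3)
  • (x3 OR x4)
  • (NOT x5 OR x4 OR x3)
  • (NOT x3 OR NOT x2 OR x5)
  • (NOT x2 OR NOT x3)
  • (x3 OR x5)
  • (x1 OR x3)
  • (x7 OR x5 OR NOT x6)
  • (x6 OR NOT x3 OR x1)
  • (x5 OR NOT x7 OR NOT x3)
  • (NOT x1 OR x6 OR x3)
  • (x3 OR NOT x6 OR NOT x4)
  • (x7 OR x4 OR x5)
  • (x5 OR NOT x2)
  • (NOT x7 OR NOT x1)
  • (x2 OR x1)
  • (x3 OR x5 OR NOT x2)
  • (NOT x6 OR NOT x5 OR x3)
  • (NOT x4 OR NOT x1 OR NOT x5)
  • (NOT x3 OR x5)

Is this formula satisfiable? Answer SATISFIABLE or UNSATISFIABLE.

Set x1 = True and propagate.
  then x7 is forced to False.
The remaining clauses are satisfied by x2 = False, x3 = True, x4 = False, x5 = True, x6 = True.
So x1=T, x2=F, x3=T, x4=F, x5=T, x6=T, x7=F is a satisfying assignment.

SATISFIABLE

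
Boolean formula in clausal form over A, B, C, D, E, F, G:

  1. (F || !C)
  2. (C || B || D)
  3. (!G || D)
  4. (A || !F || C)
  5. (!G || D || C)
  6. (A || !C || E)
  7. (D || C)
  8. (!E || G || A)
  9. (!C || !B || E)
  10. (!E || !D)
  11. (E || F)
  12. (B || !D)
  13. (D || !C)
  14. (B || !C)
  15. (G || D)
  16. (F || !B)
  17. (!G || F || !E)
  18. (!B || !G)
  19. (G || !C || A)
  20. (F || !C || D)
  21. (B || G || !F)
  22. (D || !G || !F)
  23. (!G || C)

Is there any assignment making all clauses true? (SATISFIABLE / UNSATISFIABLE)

A occurs only positively in the remaining clauses — set A = True.
Set B = True and propagate.
  then F is forced to True.
  then G is forced to False.
  then D is forced to True.
  then E is forced to False.
  then C is forced to False.
Every clause has at least one true literal under this assignment.
So A=True  B=True  C=False  D=True  E=False  F=True  G=False is a satisfying assignment.

SATISFIABLE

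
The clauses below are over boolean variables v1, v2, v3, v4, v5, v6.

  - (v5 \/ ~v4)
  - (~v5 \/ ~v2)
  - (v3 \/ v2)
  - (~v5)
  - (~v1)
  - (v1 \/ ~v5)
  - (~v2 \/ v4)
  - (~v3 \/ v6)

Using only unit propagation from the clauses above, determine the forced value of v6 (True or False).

True

Unit clause (~v5) sets v5 = False.
(~v4 \/ v5): since v5 = False, the clause reduces to (~v4). v4 = False.
(~v1) is a unit clause: v1 = False.
(v4 \/ ~v2): since v4 = False, the clause reduces to (~v2). v2 = False.
From (v3 \/ v2) and v2 = False: v3 = True.
From (v6 \/ ~v3) and v3 = True: v6 = True.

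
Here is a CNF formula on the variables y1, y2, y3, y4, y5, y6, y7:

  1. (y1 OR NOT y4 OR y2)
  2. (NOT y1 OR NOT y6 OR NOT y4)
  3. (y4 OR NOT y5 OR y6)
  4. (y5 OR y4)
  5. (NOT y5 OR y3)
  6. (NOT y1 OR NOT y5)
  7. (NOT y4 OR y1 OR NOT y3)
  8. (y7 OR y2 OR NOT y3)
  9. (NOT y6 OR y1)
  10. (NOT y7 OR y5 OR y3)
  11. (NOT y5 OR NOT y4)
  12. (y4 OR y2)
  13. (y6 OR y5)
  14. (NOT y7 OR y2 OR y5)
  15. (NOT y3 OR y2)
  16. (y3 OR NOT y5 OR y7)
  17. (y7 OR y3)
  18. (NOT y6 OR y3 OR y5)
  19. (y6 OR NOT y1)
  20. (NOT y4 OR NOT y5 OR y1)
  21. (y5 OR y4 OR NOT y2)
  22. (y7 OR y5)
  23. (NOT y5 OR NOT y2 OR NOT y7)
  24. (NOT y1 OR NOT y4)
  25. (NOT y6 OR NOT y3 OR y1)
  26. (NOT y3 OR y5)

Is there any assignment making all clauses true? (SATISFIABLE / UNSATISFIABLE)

UNSATISFIABLE

y5 = True:
  propagation gives y3=True, y1=False, y4=False, y6=True; an empty clause results — contradiction.
y5 = False:
  propagation gives y4=True, y6=True, y1=False; an empty clause results — contradiction.
Every branch closes, so no satisfying assignment exists.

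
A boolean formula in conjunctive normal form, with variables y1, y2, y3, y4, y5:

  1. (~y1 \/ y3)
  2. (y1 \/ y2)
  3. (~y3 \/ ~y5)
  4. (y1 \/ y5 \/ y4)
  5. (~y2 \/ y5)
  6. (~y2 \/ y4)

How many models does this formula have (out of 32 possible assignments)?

3

The models are:
  y1=0 y2=1 y3=0 y4=1 y5=1
  y1=1 y2=0 y3=1 y4=0 y5=0
  y1=1 y2=0 y3=1 y4=1 y5=0
Count: 3.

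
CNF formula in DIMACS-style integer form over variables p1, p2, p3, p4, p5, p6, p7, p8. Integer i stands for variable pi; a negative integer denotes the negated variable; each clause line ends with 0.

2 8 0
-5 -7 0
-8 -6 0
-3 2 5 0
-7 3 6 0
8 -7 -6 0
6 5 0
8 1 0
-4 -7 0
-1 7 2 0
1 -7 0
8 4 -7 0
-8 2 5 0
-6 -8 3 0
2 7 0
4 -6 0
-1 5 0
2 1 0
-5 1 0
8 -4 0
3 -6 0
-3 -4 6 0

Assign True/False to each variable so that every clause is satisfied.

p2 occurs only positively in the remaining clauses — set p2 = True.
Try p1 = True.
  then p5 is forced to True.
  then p7 is forced to False.
Try p3 = True.
The remaining clauses are satisfied by p4 = False, p6 = False, p8 = True.

p1 = True  p2 = True  p3 = True  p4 = False  p5 = True  p6 = False  p7 = False  p8 = True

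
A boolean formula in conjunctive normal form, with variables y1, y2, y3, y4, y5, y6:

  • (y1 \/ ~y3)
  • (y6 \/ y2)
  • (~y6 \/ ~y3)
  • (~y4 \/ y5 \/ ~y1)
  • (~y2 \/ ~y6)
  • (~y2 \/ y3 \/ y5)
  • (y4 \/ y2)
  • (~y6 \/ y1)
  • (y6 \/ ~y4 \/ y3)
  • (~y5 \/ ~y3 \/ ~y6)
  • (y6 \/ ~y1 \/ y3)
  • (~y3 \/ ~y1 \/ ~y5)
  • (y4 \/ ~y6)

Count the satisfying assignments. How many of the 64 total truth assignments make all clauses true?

The models are:
  y1=0 y2=1 y3=0 y4=0 y5=1 y6=0
  y1=1 y2=0 y3=0 y4=1 y5=1 y6=1
  y1=1 y2=1 y3=1 y4=0 y5=0 y6=0
That's 3 in total.

3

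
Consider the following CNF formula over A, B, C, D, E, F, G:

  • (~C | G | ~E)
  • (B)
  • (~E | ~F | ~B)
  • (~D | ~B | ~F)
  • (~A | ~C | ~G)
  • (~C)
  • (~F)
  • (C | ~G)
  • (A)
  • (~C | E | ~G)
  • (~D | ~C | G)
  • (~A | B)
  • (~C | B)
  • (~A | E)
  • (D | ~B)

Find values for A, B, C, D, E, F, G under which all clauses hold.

A=T, B=T, C=F, D=T, E=T, F=F, G=F

Check each clause:
  1. (~C | G | ~E) — ~C is true.
  2. (B) — B is true.
  3. (~E | ~B | ~F) — ~F is true.
  4. (~B | ~D | ~F) — ~F is true.
  5. (~C | ~G | ~A) — ~G is true.
  6. (~C) — ~C is true.
  7. (~F) — ~F is true.
  8. (C | ~G) — ~G is true.
  9. (A) — A is true.
  10. (~C | E | ~G) — ~C is true.
  11. (~D | ~C | G) — ~C is true.
  12. (~A | B) — B is true.
  13. (~C | B) — B is true.
  14. (~A | E) — E is true.
  15. (~B | D) — D is true.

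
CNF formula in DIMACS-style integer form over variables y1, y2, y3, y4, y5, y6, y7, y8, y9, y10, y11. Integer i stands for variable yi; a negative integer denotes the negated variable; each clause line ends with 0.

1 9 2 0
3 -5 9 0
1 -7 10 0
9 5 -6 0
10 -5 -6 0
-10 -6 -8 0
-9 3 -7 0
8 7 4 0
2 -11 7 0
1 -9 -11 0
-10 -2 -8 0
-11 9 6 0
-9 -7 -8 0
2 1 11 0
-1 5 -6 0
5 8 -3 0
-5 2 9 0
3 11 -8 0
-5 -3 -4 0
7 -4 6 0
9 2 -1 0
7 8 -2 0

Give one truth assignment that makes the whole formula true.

Set y1 = True and propagate.
For the remaining variables, y2 = True, y3 = True, y4 = False, y5 = True, y6 = True, y7 = True, y8 = False, y9 = False, y10 = True, y11 = False works.
Check each clause:
  1. (y9 OR y2 OR y1) — y1 is true.
  2. (NOT y5 OR y9 OR y3) — y3 is true.
  3. (y10 OR NOT y7 OR y1) — y10 is true.
  4. (y5 OR y9 OR NOT y6) — y5 is true.
  5. (NOT y5 OR y10 OR NOT y6) — y10 is true.
  6. (NOT y8 OR NOT y6 OR NOT y10) — NOT y8 is true.
  7. (y3 OR NOT y7 OR NOT y9) — y3 is true.
  8. (y4 OR y8 OR y7) — y7 is true.
  9. (y2 OR y7 OR NOT y11) — y2 is true.
  10. (NOT y9 OR y1 OR NOT y11) — y1 is true.
  11. (NOT y10 OR NOT y8 OR NOT y2) — NOT y8 is true.
  12. (NOT y11 OR y9 OR y6) — NOT y11 is true.
  13. (NOT y8 OR NOT y9 OR NOT y7) — NOT y8 is true.
  14. (y11 OR y1 OR y2) — y1 is true.
  15. (NOT y6 OR y5 OR NOT y1) — y5 is true.
  16. (NOT y3 OR y8 OR y5) — y5 is true.
  17. (NOT y5 OR y9 OR y2) — y2 is true.
  18. (y11 OR y3 OR NOT y8) — y3 is true.
  19. (NOT y3 OR NOT y4 OR NOT y5) — NOT y4 is true.
  20. (NOT y4 OR y6 OR y7) — NOT y4 is true.
  21. (NOT y1 OR y9 OR y2) — y2 is true.
  22. (y7 OR y8 OR NOT y2) — y7 is true.

y1=True, y2=True, y3=True, y4=False, y5=True, y6=True, y7=True, y8=False, y9=False, y10=True, y11=False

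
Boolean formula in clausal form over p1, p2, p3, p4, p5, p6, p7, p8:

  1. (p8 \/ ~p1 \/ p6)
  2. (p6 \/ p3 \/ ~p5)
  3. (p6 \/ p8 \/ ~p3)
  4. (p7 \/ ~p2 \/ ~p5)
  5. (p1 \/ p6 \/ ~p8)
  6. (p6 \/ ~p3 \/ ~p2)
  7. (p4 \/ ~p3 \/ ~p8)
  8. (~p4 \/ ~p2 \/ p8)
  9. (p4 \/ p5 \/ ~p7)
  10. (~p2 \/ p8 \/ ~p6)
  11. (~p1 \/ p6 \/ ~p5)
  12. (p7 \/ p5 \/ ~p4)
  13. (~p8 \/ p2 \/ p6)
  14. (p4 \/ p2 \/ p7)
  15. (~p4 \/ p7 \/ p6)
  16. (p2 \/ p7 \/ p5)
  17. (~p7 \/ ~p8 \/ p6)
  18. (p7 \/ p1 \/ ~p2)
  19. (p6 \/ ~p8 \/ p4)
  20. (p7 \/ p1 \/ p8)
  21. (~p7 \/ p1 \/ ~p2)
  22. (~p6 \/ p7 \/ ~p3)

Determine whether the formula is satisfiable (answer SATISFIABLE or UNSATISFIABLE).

Set p1 = False and propagate.
Branch on p2: take p2 = False.
For the remaining variables, p3 = True, p4 = True, p5 = True, p6 = True, p7 = True, p8 = False works.
So p1=0, p2=0, p3=1, p4=1, p5=1, p6=1, p7=1, p8=0 is a satisfying assignment.

SATISFIABLE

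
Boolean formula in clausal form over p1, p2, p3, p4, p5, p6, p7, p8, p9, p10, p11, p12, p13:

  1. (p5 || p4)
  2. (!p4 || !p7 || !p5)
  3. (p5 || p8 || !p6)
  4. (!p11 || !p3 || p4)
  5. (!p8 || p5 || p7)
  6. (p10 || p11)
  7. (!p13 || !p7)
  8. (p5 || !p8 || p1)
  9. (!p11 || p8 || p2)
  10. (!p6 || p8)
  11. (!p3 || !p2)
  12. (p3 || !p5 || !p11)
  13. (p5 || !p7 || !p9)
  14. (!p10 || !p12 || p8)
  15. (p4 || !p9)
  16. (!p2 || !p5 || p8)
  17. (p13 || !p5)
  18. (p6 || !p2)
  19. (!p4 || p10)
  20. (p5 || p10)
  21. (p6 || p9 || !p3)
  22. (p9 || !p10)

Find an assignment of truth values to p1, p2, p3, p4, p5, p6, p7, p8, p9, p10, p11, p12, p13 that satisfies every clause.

p1=True, p2=False, p3=True, p4=True, p5=True, p6=False, p7=False, p8=True, p9=True, p10=True, p11=True, p12=False, p13=True

p1 occurs only positively in the remaining clauses — set p1 = True.
Pure literal: p12 appears only negated; assign p12 = False.
Try p2 = False.
The remaining clauses are satisfied by p3 = True, p4 = True, p5 = True, p6 = False, p7 = False, p8 = True, p9 = True, p10 = True, p11 = True, p13 = True.
Every clause has at least one true literal under this assignment.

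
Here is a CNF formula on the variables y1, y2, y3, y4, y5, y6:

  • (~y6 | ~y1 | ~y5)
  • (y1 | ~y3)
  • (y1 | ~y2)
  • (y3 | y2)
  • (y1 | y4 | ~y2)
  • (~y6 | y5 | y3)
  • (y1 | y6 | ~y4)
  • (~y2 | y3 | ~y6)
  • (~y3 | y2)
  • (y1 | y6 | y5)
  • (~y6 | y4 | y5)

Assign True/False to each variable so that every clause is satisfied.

Set y1 = True and propagate.
Set y2 = True and propagate.
Set y3 = True and propagate.
For the remaining variables, y4 = False, y5 = False, y6 = False works.
Check each clause:
  1. (~y6 | ~y5 | ~y1) — ~y6 is true.
  2. (~y3 | y1) — y1 is true.
  3. (y1 | ~y2) — y1 is true.
  4. (y2 | y3) — y2 is true.
  5. (y4 | y1 | ~y2) — y1 is true.
  6. (y3 | y5 | ~y6) — ~y6 is true.
  7. (y1 | ~y4 | y6) — y1 is true.
  8. (y3 | ~y2 | ~y6) — ~y6 is true.
  9. (~y3 | y2) — y2 is true.
  10. (y1 | y6 | y5) — y1 is true.
  11. (y5 | ~y6 | y4) — ~y6 is true.

y1=True, y2=True, y3=True, y4=False, y5=False, y6=False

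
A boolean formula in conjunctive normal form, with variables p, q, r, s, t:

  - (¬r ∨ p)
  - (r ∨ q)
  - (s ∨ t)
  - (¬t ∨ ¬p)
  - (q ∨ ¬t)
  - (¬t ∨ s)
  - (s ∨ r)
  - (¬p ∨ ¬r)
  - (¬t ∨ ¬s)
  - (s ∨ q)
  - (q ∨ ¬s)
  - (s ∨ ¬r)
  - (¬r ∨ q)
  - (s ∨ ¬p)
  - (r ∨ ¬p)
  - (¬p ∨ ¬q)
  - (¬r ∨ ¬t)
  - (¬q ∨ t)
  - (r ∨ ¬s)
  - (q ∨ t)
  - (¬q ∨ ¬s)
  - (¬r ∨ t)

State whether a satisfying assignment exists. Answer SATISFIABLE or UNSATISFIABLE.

UNSATISFIABLE

r = True:
  propagation gives p=True; an empty clause results — contradiction.
r = False:
  propagation gives q=True, s=True; an empty clause results — contradiction.
Every branch closes, so no satisfying assignment exists.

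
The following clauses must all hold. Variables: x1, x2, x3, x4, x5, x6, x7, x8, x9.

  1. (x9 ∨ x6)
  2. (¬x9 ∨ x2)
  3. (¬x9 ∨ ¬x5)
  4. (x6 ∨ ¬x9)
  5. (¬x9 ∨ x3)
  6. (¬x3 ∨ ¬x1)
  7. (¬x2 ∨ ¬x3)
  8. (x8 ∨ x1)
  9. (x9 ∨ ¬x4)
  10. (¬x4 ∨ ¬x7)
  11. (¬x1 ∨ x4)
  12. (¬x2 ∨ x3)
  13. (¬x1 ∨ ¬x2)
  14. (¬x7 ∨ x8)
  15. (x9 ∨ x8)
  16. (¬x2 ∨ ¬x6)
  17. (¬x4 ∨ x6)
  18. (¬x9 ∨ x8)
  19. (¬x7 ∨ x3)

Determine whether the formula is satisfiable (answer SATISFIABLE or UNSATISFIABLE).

SATISFIABLE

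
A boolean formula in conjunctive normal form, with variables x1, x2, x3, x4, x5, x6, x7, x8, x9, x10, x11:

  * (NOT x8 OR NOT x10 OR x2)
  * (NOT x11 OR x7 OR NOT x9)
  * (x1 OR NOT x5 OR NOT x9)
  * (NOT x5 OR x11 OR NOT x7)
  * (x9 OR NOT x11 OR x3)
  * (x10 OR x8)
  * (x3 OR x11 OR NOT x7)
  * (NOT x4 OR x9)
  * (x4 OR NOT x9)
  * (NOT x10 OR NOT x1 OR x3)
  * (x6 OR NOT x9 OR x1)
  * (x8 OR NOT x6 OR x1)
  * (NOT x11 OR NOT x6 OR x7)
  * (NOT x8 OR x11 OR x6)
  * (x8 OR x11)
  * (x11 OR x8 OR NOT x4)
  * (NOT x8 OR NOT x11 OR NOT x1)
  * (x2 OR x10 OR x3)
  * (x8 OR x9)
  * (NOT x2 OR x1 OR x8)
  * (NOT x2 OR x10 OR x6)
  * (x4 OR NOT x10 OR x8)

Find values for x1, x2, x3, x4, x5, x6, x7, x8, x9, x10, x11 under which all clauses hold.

x3 occurs only positively in the remaining clauses — set x3 = True.
x5 occurs only negated in the remaining clauses — set x5 = False.
Set x1 = False and propagate.
Set x2 = True and propagate.
  then x8 is forced to True.
For the remaining variables, x4 = True, x6 = True, x7 = True, x9 = True, x10 = False, x11 = True works.
Every clause has at least one true literal under this assignment.

x1=0, x2=1, x3=1, x4=1, x5=0, x6=1, x7=1, x8=1, x9=1, x10=0, x11=1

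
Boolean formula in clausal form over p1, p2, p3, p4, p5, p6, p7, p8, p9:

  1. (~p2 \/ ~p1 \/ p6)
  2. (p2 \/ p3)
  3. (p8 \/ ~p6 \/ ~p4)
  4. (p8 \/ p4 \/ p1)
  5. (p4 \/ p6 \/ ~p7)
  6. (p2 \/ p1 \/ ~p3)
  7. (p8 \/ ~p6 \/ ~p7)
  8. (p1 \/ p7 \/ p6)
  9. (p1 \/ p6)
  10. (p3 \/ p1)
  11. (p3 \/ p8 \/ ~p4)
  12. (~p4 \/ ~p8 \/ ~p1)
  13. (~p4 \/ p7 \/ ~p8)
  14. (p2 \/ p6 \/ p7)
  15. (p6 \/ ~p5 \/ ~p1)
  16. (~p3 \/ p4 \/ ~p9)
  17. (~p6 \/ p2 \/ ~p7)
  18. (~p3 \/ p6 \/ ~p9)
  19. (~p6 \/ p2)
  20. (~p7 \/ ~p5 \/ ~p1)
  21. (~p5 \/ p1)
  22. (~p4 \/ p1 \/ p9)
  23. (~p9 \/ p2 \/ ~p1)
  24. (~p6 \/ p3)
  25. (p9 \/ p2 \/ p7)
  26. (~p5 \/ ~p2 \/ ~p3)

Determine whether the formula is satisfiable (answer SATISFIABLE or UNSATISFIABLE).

SATISFIABLE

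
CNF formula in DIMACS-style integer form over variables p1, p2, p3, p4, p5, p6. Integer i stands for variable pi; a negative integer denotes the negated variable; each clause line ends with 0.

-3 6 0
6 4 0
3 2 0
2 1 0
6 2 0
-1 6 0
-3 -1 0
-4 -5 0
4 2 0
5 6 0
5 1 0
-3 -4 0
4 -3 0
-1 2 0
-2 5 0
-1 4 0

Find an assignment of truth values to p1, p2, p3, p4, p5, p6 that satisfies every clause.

p1=0  p2=1  p3=0  p4=0  p5=1  p6=1

Pure literal: p6 appears only positively; assign p6 = True.
Set p1 = False and propagate.
  then p2 is forced to True.
  then p5 is forced to True.
  then p4 is forced to False.
  then p3 is forced to False.
Every clause has at least one true literal under this assignment.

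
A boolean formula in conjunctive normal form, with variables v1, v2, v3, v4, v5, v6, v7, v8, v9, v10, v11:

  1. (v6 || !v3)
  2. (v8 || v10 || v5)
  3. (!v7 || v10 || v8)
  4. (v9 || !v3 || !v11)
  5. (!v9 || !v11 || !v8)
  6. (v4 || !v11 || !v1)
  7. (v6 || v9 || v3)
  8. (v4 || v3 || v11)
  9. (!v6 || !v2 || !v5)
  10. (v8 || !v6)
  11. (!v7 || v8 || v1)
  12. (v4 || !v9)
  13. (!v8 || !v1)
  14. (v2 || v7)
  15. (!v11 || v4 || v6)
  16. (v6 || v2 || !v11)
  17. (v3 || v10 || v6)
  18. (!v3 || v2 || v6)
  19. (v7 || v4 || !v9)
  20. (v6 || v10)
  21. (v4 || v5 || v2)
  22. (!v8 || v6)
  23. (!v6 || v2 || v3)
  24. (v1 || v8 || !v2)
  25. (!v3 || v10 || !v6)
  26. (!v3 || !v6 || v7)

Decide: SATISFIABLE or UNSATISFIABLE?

SATISFIABLE

v4 occurs only positively in the remaining clauses — set v4 = True.
Branch on v1: take v1 = False.
For the remaining variables, v2 = True, v3 = False, v5 = False, v6 = True, v7 = False, v8 = True, v9 = False, v10 = False, v11 = True works.
So v1=F, v2=T, v3=F, v4=T, v5=F, v6=T, v7=F, v8=T, v9=F, v10=F, v11=T is a satisfying assignment.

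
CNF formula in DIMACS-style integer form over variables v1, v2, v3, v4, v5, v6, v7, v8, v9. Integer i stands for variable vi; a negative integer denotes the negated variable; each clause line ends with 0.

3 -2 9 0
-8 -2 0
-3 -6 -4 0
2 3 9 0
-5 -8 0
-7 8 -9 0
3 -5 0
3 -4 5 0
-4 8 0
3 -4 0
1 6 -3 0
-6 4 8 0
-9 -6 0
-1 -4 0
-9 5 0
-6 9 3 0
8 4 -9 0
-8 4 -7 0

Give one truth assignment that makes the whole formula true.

Branch on v1: take v1 = True.
  then v4 is forced to False.
Try v2 = False.
For the remaining variables, v3 = True, v5 = True, v6 = False, v7 = True, v8 = False, v9 = False works.
Every clause has at least one true literal under this assignment.

v1 = T, v2 = F, v3 = T, v4 = F, v5 = T, v6 = F, v7 = T, v8 = F, v9 = F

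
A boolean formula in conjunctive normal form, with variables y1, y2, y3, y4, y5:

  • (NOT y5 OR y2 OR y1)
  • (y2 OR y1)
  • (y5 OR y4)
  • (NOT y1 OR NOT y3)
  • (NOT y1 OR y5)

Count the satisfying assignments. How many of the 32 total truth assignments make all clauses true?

10

Split on y1, then y5.
  y1=T, y5=T: remaining (y2,y3,y4) ∈ {(F,F,F); (F,F,T); (T,F,F); (T,F,T)} — 4.
  y1=T, y5=F: a clause becomes empty — 0.
  y1=F, y5=T: remaining (y2,y3,y4) ∈ {(T,F,F); (T,F,T); (T,T,F); (T,T,T)} — 4.
  y1=F, y5=F: remaining (y2,y3,y4) ∈ {(T,F,T); (T,T,T)} — 2.
Total: 4 + 0 + 4 + 2 = 10.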